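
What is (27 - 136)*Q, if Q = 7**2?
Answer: -5341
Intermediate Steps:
Q = 49
(27 - 136)*Q = (27 - 136)*49 = -109*49 = -5341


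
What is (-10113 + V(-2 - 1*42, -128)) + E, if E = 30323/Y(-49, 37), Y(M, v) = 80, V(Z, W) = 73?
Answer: -772877/80 ≈ -9661.0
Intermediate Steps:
E = 30323/80 ≈ 379.04
(-10113 + V(-2 - 1*42, -128)) + E = (-10113 + 73) + 30323/80 = -10040 + 30323/80 = -772877/80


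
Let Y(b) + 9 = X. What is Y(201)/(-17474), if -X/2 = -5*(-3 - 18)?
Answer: 219/17474 ≈ 0.012533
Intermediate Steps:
X = -210 (X = -(-10)*(-3 - 18) = -(-10)*(-21) = -2*105 = -210)
Y(b) = -219 (Y(b) = -9 - 210 = -219)
Y(201)/(-17474) = -219/(-17474) = -219*(-1/17474) = 219/17474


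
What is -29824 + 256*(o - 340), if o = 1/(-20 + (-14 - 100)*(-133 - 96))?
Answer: -1524257024/13043 ≈ -1.1686e+5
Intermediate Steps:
o = 1/26086 (o = 1/(-20 - 114*(-229)) = 1/(-20 + 26106) = 1/26086 ≈ 3.8335e-5)
-29824 + 256*(o - 340) = -29824 + 256*(1/26086 - 340) = -29824 + 256*(-8869239/26086) = -29824 - 1135262592/13043 = -1524257024/13043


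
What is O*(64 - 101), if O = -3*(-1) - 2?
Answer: -37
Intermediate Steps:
O = 1 (O = 3 - 2 = 1)
O*(64 - 101) = 1*(64 - 101) = 1*(-37) = -37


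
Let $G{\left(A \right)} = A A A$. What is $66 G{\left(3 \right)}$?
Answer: $1782$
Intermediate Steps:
$G{\left(A \right)} = A^{3}$ ($G{\left(A \right)} = A^{2} A = A^{3}$)
$66 G{\left(3 \right)} = 66 \cdot 3^{3} = 66 \cdot 27 = 1782$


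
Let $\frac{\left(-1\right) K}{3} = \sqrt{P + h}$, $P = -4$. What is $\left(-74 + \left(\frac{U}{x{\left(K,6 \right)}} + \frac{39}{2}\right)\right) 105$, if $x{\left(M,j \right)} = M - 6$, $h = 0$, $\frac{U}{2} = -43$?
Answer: $-4970 - \frac{1505 i}{2} \approx -4970.0 - 752.5 i$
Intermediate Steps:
$U = -86$ ($U = 2 \left(-43\right) = -86$)
$K = - 6 i$ ($K = - 3 \sqrt{-4 + 0} = - 3 \sqrt{-4} = - 3 \cdot 2 i = - 6 i \approx - 6.0 i$)
$x{\left(M,j \right)} = -6 + M$ ($x{\left(M,j \right)} = M - 6 = -6 + M$)
$\left(-74 + \left(\frac{U}{x{\left(K,6 \right)}} + \frac{39}{2}\right)\right) 105 = \left(-74 + \left(- \frac{86}{-6 - 6 i} + \frac{39}{2}\right)\right) 105 = \left(-74 + \left(- 86 \frac{-6 + 6 i}{72} + 39 \cdot \frac{1}{2}\right)\right) 105 = \left(-74 + \left(- \frac{43 \left(-6 + 6 i\right)}{36} + \frac{39}{2}\right)\right) 105 = \left(-74 + \left(\frac{39}{2} - \frac{43 \left(-6 + 6 i\right)}{36}\right)\right) 105 = \left(- \frac{109}{2} - \frac{43 \left(-6 + 6 i\right)}{36}\right) 105 = - \frac{11445}{2} - \frac{1505 \left(-6 + 6 i\right)}{12}$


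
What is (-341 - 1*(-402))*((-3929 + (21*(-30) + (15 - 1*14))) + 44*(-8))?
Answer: -299510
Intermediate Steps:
(-341 - 1*(-402))*((-3929 + (21*(-30) + (15 - 1*14))) + 44*(-8)) = (-341 + 402)*((-3929 + (-630 + (15 - 14))) - 352) = 61*((-3929 + (-630 + 1)) - 352) = 61*((-3929 - 629) - 352) = 61*(-4558 - 352) = 61*(-4910) = -299510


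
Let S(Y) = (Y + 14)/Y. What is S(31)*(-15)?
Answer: -675/31 ≈ -21.774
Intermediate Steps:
S(Y) = (14 + Y)/Y
S(31)*(-15) = ((14 + 31)/31)*(-15) = ((1/31)*45)*(-15) = (45/31)*(-15) = -675/31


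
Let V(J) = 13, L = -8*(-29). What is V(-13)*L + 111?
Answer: 3127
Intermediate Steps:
L = 232
V(-13)*L + 111 = 13*232 + 111 = 3016 + 111 = 3127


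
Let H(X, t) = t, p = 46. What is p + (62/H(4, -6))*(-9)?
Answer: 139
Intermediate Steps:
p + (62/H(4, -6))*(-9) = 46 + (62/(-6))*(-9) = 46 + (62*(-⅙))*(-9) = 46 - 31/3*(-9) = 46 + 93 = 139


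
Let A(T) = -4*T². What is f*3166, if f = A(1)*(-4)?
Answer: 50656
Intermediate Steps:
f = 16 (f = -4*1²*(-4) = -4*1*(-4) = -4*(-4) = 16)
f*3166 = 16*3166 = 50656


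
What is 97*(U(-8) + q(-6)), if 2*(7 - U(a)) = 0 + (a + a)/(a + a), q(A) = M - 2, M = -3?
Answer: 291/2 ≈ 145.50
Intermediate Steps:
q(A) = -5 (q(A) = -3 - 2 = -5)
U(a) = 13/2 (U(a) = 7 - (0 + (a + a)/(a + a))/2 = 7 - (0 + (2*a)/((2*a)))/2 = 7 - (0 + (2*a)*(1/(2*a)))/2 = 7 - (0 + 1)/2 = 7 - 1/2*1 = 7 - 1/2 = 13/2)
97*(U(-8) + q(-6)) = 97*(13/2 - 5) = 97*(3/2) = 291/2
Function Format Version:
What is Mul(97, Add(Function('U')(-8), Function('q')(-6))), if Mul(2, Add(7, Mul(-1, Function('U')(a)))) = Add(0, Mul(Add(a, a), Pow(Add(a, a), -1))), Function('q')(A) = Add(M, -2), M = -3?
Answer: Rational(291, 2) ≈ 145.50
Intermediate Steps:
Function('q')(A) = -5 (Function('q')(A) = Add(-3, -2) = -5)
Function('U')(a) = Rational(13, 2) (Function('U')(a) = Add(7, Mul(Rational(-1, 2), Add(0, Mul(Add(a, a), Pow(Add(a, a), -1))))) = Add(7, Mul(Rational(-1, 2), Add(0, Mul(Mul(2, a), Pow(Mul(2, a), -1))))) = Add(7, Mul(Rational(-1, 2), Add(0, Mul(Mul(2, a), Mul(Rational(1, 2), Pow(a, -1)))))) = Add(7, Mul(Rational(-1, 2), Add(0, 1))) = Add(7, Mul(Rational(-1, 2), 1)) = Add(7, Rational(-1, 2)) = Rational(13, 2))
Mul(97, Add(Function('U')(-8), Function('q')(-6))) = Mul(97, Add(Rational(13, 2), -5)) = Mul(97, Rational(3, 2)) = Rational(291, 2)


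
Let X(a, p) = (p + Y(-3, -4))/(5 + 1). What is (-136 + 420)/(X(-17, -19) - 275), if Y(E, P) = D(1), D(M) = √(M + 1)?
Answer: -2843976/2785559 - 1704*√2/2785559 ≈ -1.0218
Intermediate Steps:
D(M) = √(1 + M)
Y(E, P) = √2 (Y(E, P) = √(1 + 1) = √2)
X(a, p) = p/6 + √2/6 (X(a, p) = (p + √2)/(5 + 1) = (p + √2)/6 = (p + √2)*(⅙) = p/6 + √2/6)
(-136 + 420)/(X(-17, -19) - 275) = (-136 + 420)/(((⅙)*(-19) + √2/6) - 275) = 284/((-19/6 + √2/6) - 275) = 284/(-1669/6 + √2/6)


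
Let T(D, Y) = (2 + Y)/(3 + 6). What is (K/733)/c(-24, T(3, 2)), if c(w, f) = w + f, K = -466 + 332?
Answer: 603/77698 ≈ 0.0077608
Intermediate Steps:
K = -134
T(D, Y) = 2/9 + Y/9 (T(D, Y) = (2 + Y)/9 = (2 + Y)*(1/9) = 2/9 + Y/9)
c(w, f) = f + w
(K/733)/c(-24, T(3, 2)) = (-134/733)/((2/9 + (1/9)*2) - 24) = (-134*1/733)/((2/9 + 2/9) - 24) = -134/(733*(4/9 - 24)) = -134/(733*(-212/9)) = -134/733*(-9/212) = 603/77698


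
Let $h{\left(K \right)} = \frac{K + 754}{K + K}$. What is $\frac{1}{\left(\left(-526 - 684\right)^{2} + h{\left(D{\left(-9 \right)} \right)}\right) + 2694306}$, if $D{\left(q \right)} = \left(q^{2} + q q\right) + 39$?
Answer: $\frac{402}{1671680167} \approx 2.4048 \cdot 10^{-7}$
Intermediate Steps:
$D{\left(q \right)} = 39 + 2 q^{2}$ ($D{\left(q \right)} = \left(q^{2} + q^{2}\right) + 39 = 2 q^{2} + 39 = 39 + 2 q^{2}$)
$h{\left(K \right)} = \frac{754 + K}{2 K}$
$\frac{1}{\left(\left(-526 - 684\right)^{2} + h{\left(D{\left(-9 \right)} \right)}\right) + 2694306} = \frac{1}{\left(\left(-526 - 684\right)^{2} + \frac{754 + \left(39 + 2 \left(-9\right)^{2}\right)}{2 \left(39 + 2 \left(-9\right)^{2}\right)}\right) + 2694306} = \frac{1}{\left(\left(-1210\right)^{2} + \frac{754 + \left(39 + 2 \cdot 81\right)}{2 \left(39 + 2 \cdot 81\right)}\right) + 2694306} = \frac{1}{\left(1464100 + \frac{754 + \left(39 + 162\right)}{2 \left(39 + 162\right)}\right) + 2694306} = \frac{1}{\left(1464100 + \frac{754 + 201}{2 \cdot 201}\right) + 2694306} = \frac{1}{\left(1464100 + \frac{1}{2} \cdot \frac{1}{201} \cdot 955\right) + 2694306} = \frac{1}{\left(1464100 + \frac{955}{402}\right) + 2694306} = \frac{1}{\frac{588569155}{402} + 2694306} = \frac{1}{\frac{1671680167}{402}} = \frac{402}{1671680167}$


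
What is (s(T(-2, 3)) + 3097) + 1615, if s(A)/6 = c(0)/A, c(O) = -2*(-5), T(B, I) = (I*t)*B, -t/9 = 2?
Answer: 42413/9 ≈ 4712.6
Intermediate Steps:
t = -18 (t = -9*2 = -18)
T(B, I) = -18*B*I (T(B, I) = (I*(-18))*B = (-18*I)*B = -18*B*I)
c(O) = 10
s(A) = 60/A (s(A) = 6*(10/A) = 60/A)
(s(T(-2, 3)) + 3097) + 1615 = (60/((-18*(-2)*3)) + 3097) + 1615 = (60/108 + 3097) + 1615 = (60*(1/108) + 3097) + 1615 = (5/9 + 3097) + 1615 = 27878/9 + 1615 = 42413/9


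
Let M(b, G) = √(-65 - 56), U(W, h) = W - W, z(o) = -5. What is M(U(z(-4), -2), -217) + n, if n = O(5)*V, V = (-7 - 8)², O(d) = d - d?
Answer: 11*I ≈ 11.0*I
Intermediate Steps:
O(d) = 0
U(W, h) = 0
M(b, G) = 11*I (M(b, G) = √(-121) = 11*I)
V = 225 (V = (-15)² = 225)
n = 0 (n = 0*225 = 0)
M(U(z(-4), -2), -217) + n = 11*I + 0 = 11*I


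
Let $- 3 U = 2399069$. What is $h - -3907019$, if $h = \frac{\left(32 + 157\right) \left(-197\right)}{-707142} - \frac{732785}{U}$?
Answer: $\frac{2209396937436012883}{565494150266} \approx 3.907 \cdot 10^{6}$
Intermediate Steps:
$U = - \frac{2399069}{3}$ ($U = \left(- \frac{1}{3}\right) 2399069 = - \frac{2399069}{3} \approx -7.9969 \cdot 10^{5}$)
$h = \frac{547957895829}{565494150266}$ ($h = \frac{\left(32 + 157\right) \left(-197\right)}{-707142} - \frac{732785}{- \frac{2399069}{3}} = 189 \left(-197\right) \left(- \frac{1}{707142}\right) - - \frac{2198355}{2399069} = \left(-37233\right) \left(- \frac{1}{707142}\right) + \frac{2198355}{2399069} = \frac{12411}{235714} + \frac{2198355}{2399069} = \frac{547957895829}{565494150266} \approx 0.96899$)
$h - -3907019 = \frac{547957895829}{565494150266} - -3907019 = \frac{547957895829}{565494150266} + 3907019 = \frac{2209396937436012883}{565494150266}$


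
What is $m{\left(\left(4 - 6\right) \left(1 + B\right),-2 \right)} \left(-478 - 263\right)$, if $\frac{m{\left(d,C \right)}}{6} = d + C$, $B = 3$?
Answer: $44460$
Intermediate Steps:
$m{\left(d,C \right)} = 6 C + 6 d$ ($m{\left(d,C \right)} = 6 \left(d + C\right) = 6 \left(C + d\right) = 6 C + 6 d$)
$m{\left(\left(4 - 6\right) \left(1 + B\right),-2 \right)} \left(-478 - 263\right) = \left(6 \left(-2\right) + 6 \left(4 - 6\right) \left(1 + 3\right)\right) \left(-478 - 263\right) = \left(-12 + 6 \left(\left(-2\right) 4\right)\right) \left(-741\right) = \left(-12 + 6 \left(-8\right)\right) \left(-741\right) = \left(-12 - 48\right) \left(-741\right) = \left(-60\right) \left(-741\right) = 44460$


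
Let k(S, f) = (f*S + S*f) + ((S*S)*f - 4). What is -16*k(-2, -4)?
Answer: 64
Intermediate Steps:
k(S, f) = -4 + f*S**2 + 2*S*f (k(S, f) = (S*f + S*f) + (S**2*f - 4) = 2*S*f + (f*S**2 - 4) = 2*S*f + (-4 + f*S**2) = -4 + f*S**2 + 2*S*f)
-16*k(-2, -4) = -16*(-4 - 4*(-2)**2 + 2*(-2)*(-4)) = -16*(-4 - 4*4 + 16) = -16*(-4 - 16 + 16) = -16*(-4) = 64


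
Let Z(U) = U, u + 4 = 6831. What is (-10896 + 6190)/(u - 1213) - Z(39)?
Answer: -111826/2807 ≈ -39.838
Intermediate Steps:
u = 6827 (u = -4 + 6831 = 6827)
(-10896 + 6190)/(u - 1213) - Z(39) = (-10896 + 6190)/(6827 - 1213) - 1*39 = -4706/5614 - 39 = -4706*1/5614 - 39 = -2353/2807 - 39 = -111826/2807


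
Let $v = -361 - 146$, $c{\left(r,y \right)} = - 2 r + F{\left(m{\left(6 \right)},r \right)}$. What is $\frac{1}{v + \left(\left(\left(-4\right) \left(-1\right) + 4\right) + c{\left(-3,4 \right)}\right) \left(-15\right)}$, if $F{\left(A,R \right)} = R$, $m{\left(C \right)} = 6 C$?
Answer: $- \frac{1}{672} \approx -0.0014881$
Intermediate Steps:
$c{\left(r,y \right)} = - r$ ($c{\left(r,y \right)} = - 2 r + r = - r$)
$v = -507$
$\frac{1}{v + \left(\left(\left(-4\right) \left(-1\right) + 4\right) + c{\left(-3,4 \right)}\right) \left(-15\right)} = \frac{1}{-507 + \left(\left(\left(-4\right) \left(-1\right) + 4\right) - -3\right) \left(-15\right)} = \frac{1}{-507 + \left(\left(4 + 4\right) + 3\right) \left(-15\right)} = \frac{1}{-507 + \left(8 + 3\right) \left(-15\right)} = \frac{1}{-507 + 11 \left(-15\right)} = \frac{1}{-507 - 165} = \frac{1}{-672} = - \frac{1}{672}$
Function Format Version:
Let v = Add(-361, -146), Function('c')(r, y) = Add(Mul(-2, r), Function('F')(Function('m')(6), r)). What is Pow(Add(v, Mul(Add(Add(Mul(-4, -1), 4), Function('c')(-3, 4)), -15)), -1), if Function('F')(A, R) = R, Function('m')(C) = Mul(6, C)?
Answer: Rational(-1, 672) ≈ -0.0014881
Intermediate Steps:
Function('c')(r, y) = Mul(-1, r) (Function('c')(r, y) = Add(Mul(-2, r), r) = Mul(-1, r))
v = -507
Pow(Add(v, Mul(Add(Add(Mul(-4, -1), 4), Function('c')(-3, 4)), -15)), -1) = Pow(Add(-507, Mul(Add(Add(Mul(-4, -1), 4), Mul(-1, -3)), -15)), -1) = Pow(Add(-507, Mul(Add(Add(4, 4), 3), -15)), -1) = Pow(Add(-507, Mul(Add(8, 3), -15)), -1) = Pow(Add(-507, Mul(11, -15)), -1) = Pow(Add(-507, -165), -1) = Pow(-672, -1) = Rational(-1, 672)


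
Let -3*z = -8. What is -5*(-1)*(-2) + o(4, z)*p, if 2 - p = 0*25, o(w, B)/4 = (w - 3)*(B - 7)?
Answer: -134/3 ≈ -44.667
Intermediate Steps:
z = 8/3 (z = -1/3*(-8) = 8/3 ≈ 2.6667)
o(w, B) = 4*(-7 + B)*(-3 + w) (o(w, B) = 4*((w - 3)*(B - 7)) = 4*((-3 + w)*(-7 + B)) = 4*((-7 + B)*(-3 + w)) = 4*(-7 + B)*(-3 + w))
p = 2 (p = 2 - 0*25 = 2 - 1*0 = 2 + 0 = 2)
-5*(-1)*(-2) + o(4, z)*p = -5*(-1)*(-2) + (84 - 28*4 - 12*8/3 + 4*(8/3)*4)*2 = 5*(-2) + (84 - 112 - 32 + 128/3)*2 = -10 - 52/3*2 = -10 - 104/3 = -134/3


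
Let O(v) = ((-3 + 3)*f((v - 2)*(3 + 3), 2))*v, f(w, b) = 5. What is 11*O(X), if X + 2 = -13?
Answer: 0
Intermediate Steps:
X = -15 (X = -2 - 13 = -15)
O(v) = 0 (O(v) = ((-3 + 3)*5)*v = (0*5)*v = 0*v = 0)
11*O(X) = 11*0 = 0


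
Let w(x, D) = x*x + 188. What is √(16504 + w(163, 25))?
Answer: √43261 ≈ 207.99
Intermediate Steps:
w(x, D) = 188 + x² (w(x, D) = x² + 188 = 188 + x²)
√(16504 + w(163, 25)) = √(16504 + (188 + 163²)) = √(16504 + (188 + 26569)) = √(16504 + 26757) = √43261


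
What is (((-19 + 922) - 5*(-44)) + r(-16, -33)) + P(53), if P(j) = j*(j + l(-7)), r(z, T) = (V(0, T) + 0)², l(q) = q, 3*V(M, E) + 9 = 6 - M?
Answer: 3562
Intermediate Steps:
V(M, E) = -1 - M/3 (V(M, E) = -3 + (6 - M)/3 = -3 + (2 - M/3) = -1 - M/3)
r(z, T) = 1 (r(z, T) = ((-1 - ⅓*0) + 0)² = ((-1 + 0) + 0)² = (-1 + 0)² = (-1)² = 1)
P(j) = j*(-7 + j) (P(j) = j*(j - 7) = j*(-7 + j))
(((-19 + 922) - 5*(-44)) + r(-16, -33)) + P(53) = (((-19 + 922) - 5*(-44)) + 1) + 53*(-7 + 53) = ((903 + 220) + 1) + 53*46 = (1123 + 1) + 2438 = 1124 + 2438 = 3562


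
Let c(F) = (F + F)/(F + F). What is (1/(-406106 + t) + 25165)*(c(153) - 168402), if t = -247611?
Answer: -2770329201181904/653717 ≈ -4.2378e+9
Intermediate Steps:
c(F) = 1 (c(F) = (2*F)/((2*F)) = (2*F)*(1/(2*F)) = 1)
(1/(-406106 + t) + 25165)*(c(153) - 168402) = (1/(-406106 - 247611) + 25165)*(1 - 168402) = (1/(-653717) + 25165)*(-168401) = (-1/653717 + 25165)*(-168401) = (16450788304/653717)*(-168401) = -2770329201181904/653717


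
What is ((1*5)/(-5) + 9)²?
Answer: 64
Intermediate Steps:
((1*5)/(-5) + 9)² = (5*(-⅕) + 9)² = (-1 + 9)² = 8² = 64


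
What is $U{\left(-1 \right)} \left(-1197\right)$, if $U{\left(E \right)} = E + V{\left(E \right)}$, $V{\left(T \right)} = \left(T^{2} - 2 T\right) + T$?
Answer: $-1197$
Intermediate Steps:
$V{\left(T \right)} = T^{2} - T$
$U{\left(E \right)} = E + E \left(-1 + E\right)$
$U{\left(-1 \right)} \left(-1197\right) = \left(-1\right)^{2} \left(-1197\right) = 1 \left(-1197\right) = -1197$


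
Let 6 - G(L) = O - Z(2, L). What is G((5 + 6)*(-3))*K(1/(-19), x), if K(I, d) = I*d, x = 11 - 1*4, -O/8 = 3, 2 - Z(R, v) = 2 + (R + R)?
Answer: -182/19 ≈ -9.5789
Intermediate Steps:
Z(R, v) = -2*R (Z(R, v) = 2 - (2 + (R + R)) = 2 - (2 + 2*R) = 2 + (-2 - 2*R) = -2*R)
O = -24 (O = -8*3 = -24)
x = 7 (x = 11 - 4 = 7)
G(L) = 26 (G(L) = 6 - (-24 - (-2)*2) = 6 - (-24 - 1*(-4)) = 6 - (-24 + 4) = 6 - 1*(-20) = 6 + 20 = 26)
G((5 + 6)*(-3))*K(1/(-19), x) = 26*(7/(-19)) = 26*(-1/19*7) = 26*(-7/19) = -182/19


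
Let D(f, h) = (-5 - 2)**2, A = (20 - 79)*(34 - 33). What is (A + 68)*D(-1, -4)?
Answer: 441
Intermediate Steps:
A = -59 (A = -59*1 = -59)
D(f, h) = 49 (D(f, h) = (-7)**2 = 49)
(A + 68)*D(-1, -4) = (-59 + 68)*49 = 9*49 = 441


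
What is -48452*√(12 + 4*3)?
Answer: -96904*√6 ≈ -2.3737e+5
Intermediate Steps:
-48452*√(12 + 4*3) = -48452*√(12 + 12) = -96904*√6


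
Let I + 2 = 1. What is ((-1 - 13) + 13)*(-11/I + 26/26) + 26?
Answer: 14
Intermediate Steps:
I = -1 (I = -2 + 1 = -1)
((-1 - 13) + 13)*(-11/I + 26/26) + 26 = ((-1 - 13) + 13)*(-11/(-1) + 26/26) + 26 = (-14 + 13)*(-11*(-1) + 26*(1/26)) + 26 = -(11 + 1) + 26 = -1*12 + 26 = -12 + 26 = 14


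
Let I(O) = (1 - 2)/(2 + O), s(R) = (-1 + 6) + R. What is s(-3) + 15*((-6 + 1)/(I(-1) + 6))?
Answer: -13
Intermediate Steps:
s(R) = 5 + R
I(O) = -1/(2 + O)
s(-3) + 15*((-6 + 1)/(I(-1) + 6)) = (5 - 3) + 15*((-6 + 1)/(-1/(2 - 1) + 6)) = 2 + 15*(-5/(-1/1 + 6)) = 2 + 15*(-5/(-1*1 + 6)) = 2 + 15*(-5/(-1 + 6)) = 2 + 15*(-5/5) = 2 + 15*(-5*⅕) = 2 + 15*(-1) = 2 - 15 = -13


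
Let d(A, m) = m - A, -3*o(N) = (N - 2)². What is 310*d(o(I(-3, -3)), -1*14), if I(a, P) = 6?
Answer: -8060/3 ≈ -2686.7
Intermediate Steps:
o(N) = -(-2 + N)²/3 (o(N) = -(N - 2)²/3 = -(-2 + N)²/3)
310*d(o(I(-3, -3)), -1*14) = 310*(-1*14 - (-1)*(-2 + 6)²/3) = 310*(-14 - (-1)*4²/3) = 310*(-14 - (-1)*16/3) = 310*(-14 - 1*(-16/3)) = 310*(-14 + 16/3) = 310*(-26/3) = -8060/3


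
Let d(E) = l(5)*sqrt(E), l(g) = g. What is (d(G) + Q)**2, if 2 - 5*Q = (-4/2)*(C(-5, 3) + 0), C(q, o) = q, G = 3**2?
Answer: 4489/25 ≈ 179.56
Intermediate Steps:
G = 9
d(E) = 5*sqrt(E)
Q = -8/5 (Q = 2/5 - (-4/2)*(-5 + 0)/5 = 2/5 - (-4*1/2)*(-5)/5 = 2/5 - (-2)*(-5)/5 = 2/5 - 1/5*10 = 2/5 - 2 = -8/5 ≈ -1.6000)
(d(G) + Q)**2 = (5*sqrt(9) - 8/5)**2 = (5*3 - 8/5)**2 = (15 - 8/5)**2 = (67/5)**2 = 4489/25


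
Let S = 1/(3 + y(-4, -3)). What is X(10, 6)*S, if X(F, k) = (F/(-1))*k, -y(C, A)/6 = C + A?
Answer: -4/3 ≈ -1.3333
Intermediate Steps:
y(C, A) = -6*A - 6*C (y(C, A) = -6*(C + A) = -6*(A + C) = -6*A - 6*C)
X(F, k) = -F*k (X(F, k) = (F*(-1))*k = (-F)*k = -F*k)
S = 1/45 (S = 1/(3 + (-6*(-3) - 6*(-4))) = 1/(3 + (18 + 24)) = 1/(3 + 42) = 1/45 ≈ 0.022222)
X(10, 6)*S = -1*10*6*(1/45) = -60*1/45 = -4/3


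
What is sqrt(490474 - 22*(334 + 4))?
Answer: sqrt(483038) ≈ 695.01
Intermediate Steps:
sqrt(490474 - 22*(334 + 4)) = sqrt(490474 - 22*338) = sqrt(490474 - 7436) = sqrt(483038)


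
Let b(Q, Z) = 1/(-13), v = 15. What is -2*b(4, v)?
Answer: 2/13 ≈ 0.15385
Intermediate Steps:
b(Q, Z) = -1/13
-2*b(4, v) = -2*(-1/13) = 2/13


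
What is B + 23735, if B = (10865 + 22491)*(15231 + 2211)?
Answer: 581819087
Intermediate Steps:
B = 581795352 (B = 33356*17442 = 581795352)
B + 23735 = 581795352 + 23735 = 581819087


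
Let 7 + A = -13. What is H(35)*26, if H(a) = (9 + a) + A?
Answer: 624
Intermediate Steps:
A = -20 (A = -7 - 13 = -20)
H(a) = -11 + a (H(a) = (9 + a) - 20 = -11 + a)
H(35)*26 = (-11 + 35)*26 = 24*26 = 624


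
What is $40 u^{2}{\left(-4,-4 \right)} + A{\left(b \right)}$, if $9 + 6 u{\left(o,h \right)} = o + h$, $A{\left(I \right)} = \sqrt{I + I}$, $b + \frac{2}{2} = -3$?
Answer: $\frac{2890}{9} + 2 i \sqrt{2} \approx 321.11 + 2.8284 i$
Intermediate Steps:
$b = -4$ ($b = -1 - 3 = -4$)
$A{\left(I \right)} = \sqrt{2} \sqrt{I}$ ($A{\left(I \right)} = \sqrt{2 I} = \sqrt{2} \sqrt{I}$)
$u{\left(o,h \right)} = - \frac{3}{2} + \frac{h}{6} + \frac{o}{6}$ ($u{\left(o,h \right)} = - \frac{3}{2} + \frac{o + h}{6} = - \frac{3}{2} + \frac{h + o}{6} = - \frac{3}{2} + \left(\frac{h}{6} + \frac{o}{6}\right) = - \frac{3}{2} + \frac{h}{6} + \frac{o}{6}$)
$40 u^{2}{\left(-4,-4 \right)} + A{\left(b \right)} = 40 \left(- \frac{3}{2} + \frac{1}{6} \left(-4\right) + \frac{1}{6} \left(-4\right)\right)^{2} + \sqrt{2} \sqrt{-4} = 40 \left(- \frac{3}{2} - \frac{2}{3} - \frac{2}{3}\right)^{2} + \sqrt{2} \cdot 2 i = 40 \left(- \frac{17}{6}\right)^{2} + 2 i \sqrt{2} = 40 \cdot \frac{289}{36} + 2 i \sqrt{2} = \frac{2890}{9} + 2 i \sqrt{2}$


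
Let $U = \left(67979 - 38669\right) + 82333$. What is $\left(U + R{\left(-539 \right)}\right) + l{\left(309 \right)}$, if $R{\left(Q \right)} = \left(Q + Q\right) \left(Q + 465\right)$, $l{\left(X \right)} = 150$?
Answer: $191565$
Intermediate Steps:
$R{\left(Q \right)} = 2 Q \left(465 + Q\right)$
$U = 111643$ ($U = 29310 + 82333 = 111643$)
$\left(U + R{\left(-539 \right)}\right) + l{\left(309 \right)} = \left(111643 + 2 \left(-539\right) \left(465 - 539\right)\right) + 150 = \left(111643 + 2 \left(-539\right) \left(-74\right)\right) + 150 = \left(111643 + 79772\right) + 150 = 191415 + 150 = 191565$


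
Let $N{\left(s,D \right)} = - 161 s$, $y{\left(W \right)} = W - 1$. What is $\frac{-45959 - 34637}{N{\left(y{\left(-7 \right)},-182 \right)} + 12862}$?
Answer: $- \frac{40298}{7075} \approx -5.6958$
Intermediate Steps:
$y{\left(W \right)} = -1 + W$
$\frac{-45959 - 34637}{N{\left(y{\left(-7 \right)},-182 \right)} + 12862} = \frac{-45959 - 34637}{- 161 \left(-1 - 7\right) + 12862} = - \frac{80596}{\left(-161\right) \left(-8\right) + 12862} = - \frac{80596}{1288 + 12862} = - \frac{80596}{14150} = \left(-80596\right) \frac{1}{14150} = - \frac{40298}{7075}$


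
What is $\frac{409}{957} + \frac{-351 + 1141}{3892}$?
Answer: $\frac{1173929}{1862322} \approx 0.63036$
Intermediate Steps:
$\frac{409}{957} + \frac{-351 + 1141}{3892} = 409 \cdot \frac{1}{957} + 790 \cdot \frac{1}{3892} = \frac{409}{957} + \frac{395}{1946} = \frac{1173929}{1862322}$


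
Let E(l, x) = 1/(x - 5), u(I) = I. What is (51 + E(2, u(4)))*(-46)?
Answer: -2300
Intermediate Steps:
E(l, x) = 1/(-5 + x)
(51 + E(2, u(4)))*(-46) = (51 + 1/(-5 + 4))*(-46) = (51 + 1/(-1))*(-46) = (51 - 1)*(-46) = 50*(-46) = -2300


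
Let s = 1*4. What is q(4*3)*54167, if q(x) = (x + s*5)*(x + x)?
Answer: 41600256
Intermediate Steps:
s = 4
q(x) = 2*x*(20 + x) (q(x) = (x + 4*5)*(x + x) = (x + 20)*(2*x) = (20 + x)*(2*x) = 2*x*(20 + x))
q(4*3)*54167 = (2*(4*3)*(20 + 4*3))*54167 = (2*12*(20 + 12))*54167 = (2*12*32)*54167 = 768*54167 = 41600256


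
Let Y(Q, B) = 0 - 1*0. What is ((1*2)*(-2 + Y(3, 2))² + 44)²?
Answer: 2704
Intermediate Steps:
Y(Q, B) = 0 (Y(Q, B) = 0 + 0 = 0)
((1*2)*(-2 + Y(3, 2))² + 44)² = ((1*2)*(-2 + 0)² + 44)² = (2*(-2)² + 44)² = (2*4 + 44)² = (8 + 44)² = 52² = 2704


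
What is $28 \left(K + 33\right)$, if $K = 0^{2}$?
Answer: $924$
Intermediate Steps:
$K = 0$
$28 \left(K + 33\right) = 28 \left(0 + 33\right) = 28 \cdot 33 = 924$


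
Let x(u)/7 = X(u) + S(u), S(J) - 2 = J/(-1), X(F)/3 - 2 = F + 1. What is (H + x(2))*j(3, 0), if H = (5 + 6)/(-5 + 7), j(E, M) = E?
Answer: 663/2 ≈ 331.50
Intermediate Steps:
X(F) = 9 + 3*F (X(F) = 6 + 3*(F + 1) = 6 + 3*(1 + F) = 6 + (3 + 3*F) = 9 + 3*F)
S(J) = 2 - J (S(J) = 2 + J/(-1) = 2 + J*(-1) = 2 - J)
H = 11/2 ≈ 5.5000
x(u) = 77 + 14*u (x(u) = 7*((9 + 3*u) + (2 - u)) = 7*(11 + 2*u) = 77 + 14*u)
(H + x(2))*j(3, 0) = (11/2 + (77 + 14*2))*3 = (11/2 + (77 + 28))*3 = (11/2 + 105)*3 = (221/2)*3 = 663/2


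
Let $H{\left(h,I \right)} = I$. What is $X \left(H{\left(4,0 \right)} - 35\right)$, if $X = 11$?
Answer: $-385$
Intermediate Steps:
$X \left(H{\left(4,0 \right)} - 35\right) = 11 \left(0 - 35\right) = 11 \left(-35\right) = -385$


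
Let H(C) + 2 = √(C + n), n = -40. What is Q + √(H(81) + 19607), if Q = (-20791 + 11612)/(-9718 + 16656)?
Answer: -9179/6938 + √(19605 + √41) ≈ 138.72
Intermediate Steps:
H(C) = -2 + √(-40 + C) (H(C) = -2 + √(C - 40) = -2 + √(-40 + C))
Q = -9179/6938 ≈ -1.3230
Q + √(H(81) + 19607) = -9179/6938 + √((-2 + √(-40 + 81)) + 19607) = -9179/6938 + √((-2 + √41) + 19607) = -9179/6938 + √(19605 + √41)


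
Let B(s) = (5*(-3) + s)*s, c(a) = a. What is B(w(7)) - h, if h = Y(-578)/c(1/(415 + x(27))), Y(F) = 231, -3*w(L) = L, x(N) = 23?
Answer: -910238/9 ≈ -1.0114e+5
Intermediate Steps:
w(L) = -L/3
B(s) = s*(-15 + s) (B(s) = (-15 + s)*s = s*(-15 + s))
h = 101178 (h = 231/(1/(415 + 23)) = 231/(1/438) = 231*438 = 101178)
B(w(7)) - h = (-1/3*7)*(-15 - 1/3*7) - 1*101178 = -7*(-15 - 7/3)/3 - 101178 = -7/3*(-52/3) - 101178 = 364/9 - 101178 = -910238/9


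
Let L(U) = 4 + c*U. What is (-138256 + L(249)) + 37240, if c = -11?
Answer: -103751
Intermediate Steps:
L(U) = 4 - 11*U
(-138256 + L(249)) + 37240 = (-138256 + (4 - 11*249)) + 37240 = (-138256 + (4 - 2739)) + 37240 = (-138256 - 2735) + 37240 = -140991 + 37240 = -103751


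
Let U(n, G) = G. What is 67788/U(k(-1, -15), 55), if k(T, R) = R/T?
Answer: 67788/55 ≈ 1232.5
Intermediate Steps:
67788/U(k(-1, -15), 55) = 67788/55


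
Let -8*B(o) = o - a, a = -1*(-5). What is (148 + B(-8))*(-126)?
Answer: -75411/4 ≈ -18853.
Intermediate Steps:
a = 5
B(o) = 5/8 - o/8 (B(o) = -(o - 1*5)/8 = -(o - 5)/8 = -(-5 + o)/8 = 5/8 - o/8)
(148 + B(-8))*(-126) = (148 + (5/8 - ⅛*(-8)))*(-126) = (148 + (5/8 + 1))*(-126) = (148 + 13/8)*(-126) = (1197/8)*(-126) = -75411/4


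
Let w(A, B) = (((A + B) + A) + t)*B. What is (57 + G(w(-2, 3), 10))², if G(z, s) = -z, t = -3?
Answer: 4761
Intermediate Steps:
w(A, B) = B*(-3 + B + 2*A) (w(A, B) = (((A + B) + A) - 3)*B = ((B + 2*A) - 3)*B = (-3 + B + 2*A)*B = B*(-3 + B + 2*A))
(57 + G(w(-2, 3), 10))² = (57 - 3*(-3 + 3 + 2*(-2)))² = (57 - 3*(-3 + 3 - 4))² = (57 - 3*(-4))² = (57 - 1*(-12))² = (57 + 12)² = 69² = 4761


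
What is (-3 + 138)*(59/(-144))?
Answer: -885/16 ≈ -55.313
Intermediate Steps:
(-3 + 138)*(59/(-144)) = 135*(59*(-1/144)) = 135*(-59/144) = -885/16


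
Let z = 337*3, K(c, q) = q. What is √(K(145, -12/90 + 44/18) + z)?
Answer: √227995/15 ≈ 31.833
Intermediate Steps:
z = 1011
√(K(145, -12/90 + 44/18) + z) = √((-12/90 + 44/18) + 1011) = √((-12*1/90 + 44*(1/18)) + 1011) = √((-2/15 + 22/9) + 1011) = √(104/45 + 1011) = √(45599/45) = √227995/15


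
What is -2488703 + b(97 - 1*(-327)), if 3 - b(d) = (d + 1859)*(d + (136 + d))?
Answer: -4735172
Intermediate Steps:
b(d) = 3 - (136 + 2*d)*(1859 + d) (b(d) = 3 - (d + 1859)*(d + (136 + d)) = 3 - (1859 + d)*(136 + 2*d) = 3 - (136 + 2*d)*(1859 + d))
-2488703 + b(97 - 1*(-327)) = -2488703 + (-252821 - 3854*(97 - 1*(-327)) - 2*(97 - 1*(-327))²) = -2488703 + (-252821 - 3854*(97 + 327) - 2*(97 + 327)²) = -2488703 + (-252821 - 3854*424 - 2*424²) = -2488703 + (-252821 - 1634096 - 2*179776) = -2488703 + (-252821 - 1634096 - 359552) = -2488703 - 2246469 = -4735172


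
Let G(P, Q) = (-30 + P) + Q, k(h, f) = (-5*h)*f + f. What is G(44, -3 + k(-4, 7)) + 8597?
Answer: 8755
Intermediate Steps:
k(h, f) = f - 5*f*h (k(h, f) = -5*f*h + f = f - 5*f*h)
G(P, Q) = -30 + P + Q
G(44, -3 + k(-4, 7)) + 8597 = (-30 + 44 + (-3 + 7*(1 - 5*(-4)))) + 8597 = (-30 + 44 + (-3 + 7*(1 + 20))) + 8597 = (-30 + 44 + (-3 + 7*21)) + 8597 = (-30 + 44 + (-3 + 147)) + 8597 = (-30 + 44 + 144) + 8597 = 158 + 8597 = 8755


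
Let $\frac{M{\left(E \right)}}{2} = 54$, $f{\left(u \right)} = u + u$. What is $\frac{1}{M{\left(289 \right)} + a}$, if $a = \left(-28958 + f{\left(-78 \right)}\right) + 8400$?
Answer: $- \frac{1}{20606} \approx -4.853 \cdot 10^{-5}$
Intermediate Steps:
$f{\left(u \right)} = 2 u$
$M{\left(E \right)} = 108$ ($M{\left(E \right)} = 2 \cdot 54 = 108$)
$a = -20714$ ($a = \left(-28958 + 2 \left(-78\right)\right) + 8400 = \left(-28958 - 156\right) + 8400 = -29114 + 8400 = -20714$)
$\frac{1}{M{\left(289 \right)} + a} = \frac{1}{108 - 20714} = \frac{1}{-20606} = - \frac{1}{20606}$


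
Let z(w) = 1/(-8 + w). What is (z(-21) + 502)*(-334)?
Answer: -4862038/29 ≈ -1.6766e+5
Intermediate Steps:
(z(-21) + 502)*(-334) = (1/(-8 - 21) + 502)*(-334) = (1/(-29) + 502)*(-334) = (-1/29 + 502)*(-334) = (14557/29)*(-334) = -4862038/29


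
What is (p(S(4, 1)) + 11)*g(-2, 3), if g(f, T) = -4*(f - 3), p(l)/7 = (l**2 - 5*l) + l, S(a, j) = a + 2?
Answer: 1900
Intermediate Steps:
S(a, j) = 2 + a
p(l) = -28*l + 7*l**2 (p(l) = 7*((l**2 - 5*l) + l) = 7*(l**2 - 4*l) = -28*l + 7*l**2)
g(f, T) = 12 - 4*f (g(f, T) = -4*(-3 + f) = 12 - 4*f)
(p(S(4, 1)) + 11)*g(-2, 3) = (7*(2 + 4)*(-4 + (2 + 4)) + 11)*(12 - 4*(-2)) = (7*6*(-4 + 6) + 11)*(12 + 8) = (7*6*2 + 11)*20 = (84 + 11)*20 = 95*20 = 1900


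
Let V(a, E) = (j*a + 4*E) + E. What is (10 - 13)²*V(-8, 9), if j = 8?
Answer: -171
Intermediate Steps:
V(a, E) = 5*E + 8*a (V(a, E) = (8*a + 4*E) + E = (4*E + 8*a) + E = 5*E + 8*a)
(10 - 13)²*V(-8, 9) = (10 - 13)²*(5*9 + 8*(-8)) = (-3)²*(45 - 64) = 9*(-19) = -171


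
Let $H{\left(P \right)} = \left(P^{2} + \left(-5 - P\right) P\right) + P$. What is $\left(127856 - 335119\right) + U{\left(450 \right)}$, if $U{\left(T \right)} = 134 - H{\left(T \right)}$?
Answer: $-205329$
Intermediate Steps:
$H{\left(P \right)} = P + P^{2} + P \left(-5 - P\right)$ ($H{\left(P \right)} = \left(P^{2} + P \left(-5 - P\right)\right) + P = P + P^{2} + P \left(-5 - P\right)$)
$U{\left(T \right)} = 134 + 4 T$ ($U{\left(T \right)} = 134 - - 4 T = 134 + 4 T$)
$\left(127856 - 335119\right) + U{\left(450 \right)} = \left(127856 - 335119\right) + \left(134 + 4 \cdot 450\right) = -207263 + \left(134 + 1800\right) = -207263 + 1934 = -205329$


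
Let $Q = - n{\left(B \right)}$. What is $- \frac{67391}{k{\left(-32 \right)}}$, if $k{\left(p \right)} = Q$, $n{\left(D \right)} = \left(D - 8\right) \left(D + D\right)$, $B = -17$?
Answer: $\frac{67391}{850} \approx 79.284$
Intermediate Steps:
$n{\left(D \right)} = 2 D \left(-8 + D\right)$ ($n{\left(D \right)} = \left(-8 + D\right) 2 D = 2 D \left(-8 + D\right)$)
$Q = -850$ ($Q = - 2 \left(-17\right) \left(-8 - 17\right) = - 2 \left(-17\right) \left(-25\right) = \left(-1\right) 850 = -850$)
$k{\left(p \right)} = -850$
$- \frac{67391}{k{\left(-32 \right)}} = - \frac{67391}{-850} = \left(-67391\right) \left(- \frac{1}{850}\right) = \frac{67391}{850}$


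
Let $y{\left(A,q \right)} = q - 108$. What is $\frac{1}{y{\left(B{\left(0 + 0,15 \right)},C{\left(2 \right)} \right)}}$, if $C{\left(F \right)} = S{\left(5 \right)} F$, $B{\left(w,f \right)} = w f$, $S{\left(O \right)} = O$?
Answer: $- \frac{1}{98} \approx -0.010204$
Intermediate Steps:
$B{\left(w,f \right)} = f w$
$C{\left(F \right)} = 5 F$
$y{\left(A,q \right)} = -108 + q$
$\frac{1}{y{\left(B{\left(0 + 0,15 \right)},C{\left(2 \right)} \right)}} = \frac{1}{-108 + 5 \cdot 2} = \frac{1}{-108 + 10} = \frac{1}{-98} = - \frac{1}{98}$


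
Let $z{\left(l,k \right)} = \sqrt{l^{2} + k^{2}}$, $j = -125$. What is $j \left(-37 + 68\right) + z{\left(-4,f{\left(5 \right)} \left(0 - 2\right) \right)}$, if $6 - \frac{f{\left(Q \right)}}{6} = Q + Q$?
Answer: $-3875 + 4 \sqrt{145} \approx -3826.8$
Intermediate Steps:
$f{\left(Q \right)} = 36 - 12 Q$ ($f{\left(Q \right)} = 36 - 6 \left(Q + Q\right) = 36 - 6 \cdot 2 Q = 36 - 12 Q$)
$z{\left(l,k \right)} = \sqrt{k^{2} + l^{2}}$
$j \left(-37 + 68\right) + z{\left(-4,f{\left(5 \right)} \left(0 - 2\right) \right)} = - 125 \left(-37 + 68\right) + \sqrt{\left(\left(36 - 60\right) \left(0 - 2\right)\right)^{2} + \left(-4\right)^{2}} = \left(-125\right) 31 + \sqrt{\left(\left(36 - 60\right) \left(-2\right)\right)^{2} + 16} = -3875 + \sqrt{\left(\left(-24\right) \left(-2\right)\right)^{2} + 16} = -3875 + \sqrt{48^{2} + 16} = -3875 + \sqrt{2304 + 16} = -3875 + \sqrt{2320} = -3875 + 4 \sqrt{145}$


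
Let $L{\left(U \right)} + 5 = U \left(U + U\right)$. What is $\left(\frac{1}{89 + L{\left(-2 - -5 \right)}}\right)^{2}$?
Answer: $\frac{1}{10404} \approx 9.6117 \cdot 10^{-5}$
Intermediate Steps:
$L{\left(U \right)} = -5 + 2 U^{2}$ ($L{\left(U \right)} = -5 + U \left(U + U\right) = -5 + U 2 U = -5 + 2 U^{2}$)
$\left(\frac{1}{89 + L{\left(-2 - -5 \right)}}\right)^{2} = \left(\frac{1}{89 - \left(5 - 2 \left(-2 - -5\right)^{2}\right)}\right)^{2} = \left(\frac{1}{89 - \left(5 - 2 \left(-2 + 5\right)^{2}\right)}\right)^{2} = \left(\frac{1}{89 - \left(5 - 2 \cdot 3^{2}\right)}\right)^{2} = \left(\frac{1}{89 + \left(-5 + 2 \cdot 9\right)}\right)^{2} = \left(\frac{1}{89 + \left(-5 + 18\right)}\right)^{2} = \left(\frac{1}{89 + 13}\right)^{2} = \left(\frac{1}{102}\right)^{2} = \frac{1}{10404}$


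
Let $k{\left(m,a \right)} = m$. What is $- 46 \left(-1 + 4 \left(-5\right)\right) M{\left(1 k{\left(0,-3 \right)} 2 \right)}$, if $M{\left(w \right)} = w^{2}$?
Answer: $0$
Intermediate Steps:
$- 46 \left(-1 + 4 \left(-5\right)\right) M{\left(1 k{\left(0,-3 \right)} 2 \right)} = - 46 \left(-1 + 4 \left(-5\right)\right) \left(1 \cdot 0 \cdot 2\right)^{2} = - 46 \left(-1 - 20\right) \left(0 \cdot 2\right)^{2} = \left(-46\right) \left(-21\right) 0^{2} = 966 \cdot 0 = 0$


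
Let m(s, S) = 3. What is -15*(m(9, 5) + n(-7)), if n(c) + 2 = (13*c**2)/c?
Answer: 1350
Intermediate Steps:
n(c) = -2 + 13*c (n(c) = -2 + (13*c**2)/c = -2 + 13*c)
-15*(m(9, 5) + n(-7)) = -15*(3 + (-2 + 13*(-7))) = -15*(3 + (-2 - 91)) = -15*(3 - 93) = -15*(-90) = 1350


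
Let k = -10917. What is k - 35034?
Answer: -45951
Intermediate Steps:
k - 35034 = -10917 - 35034 = -45951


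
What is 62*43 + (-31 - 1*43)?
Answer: 2592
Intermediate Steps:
62*43 + (-31 - 1*43) = 2666 + (-31 - 43) = 2666 - 74 = 2592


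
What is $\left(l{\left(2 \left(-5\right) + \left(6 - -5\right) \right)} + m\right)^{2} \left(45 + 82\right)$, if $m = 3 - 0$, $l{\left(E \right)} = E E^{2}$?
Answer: $2032$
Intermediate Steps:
$l{\left(E \right)} = E^{3}$
$m = 3$ ($m = 3 + 0 = 3$)
$\left(l{\left(2 \left(-5\right) + \left(6 - -5\right) \right)} + m\right)^{2} \left(45 + 82\right) = \left(\left(2 \left(-5\right) + \left(6 - -5\right)\right)^{3} + 3\right)^{2} \left(45 + 82\right) = \left(\left(-10 + \left(6 + 5\right)\right)^{3} + 3\right)^{2} \cdot 127 = \left(\left(-10 + 11\right)^{3} + 3\right)^{2} \cdot 127 = \left(1^{3} + 3\right)^{2} \cdot 127 = \left(1 + 3\right)^{2} \cdot 127 = 4^{2} \cdot 127 = 16 \cdot 127 = 2032$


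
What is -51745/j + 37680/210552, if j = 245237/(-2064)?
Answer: 937356160730/2151464201 ≈ 435.68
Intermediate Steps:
j = -245237/2064 (j = 245237*(-1/2064) = -245237/2064 ≈ -118.82)
-51745/j + 37680/210552 = -51745/(-245237/2064) + 37680/210552 = -51745*(-2064/245237) + 37680*(1/210552) = 106801680/245237 + 1570/8773 = 937356160730/2151464201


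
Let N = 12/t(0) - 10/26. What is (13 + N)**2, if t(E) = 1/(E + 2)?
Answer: 226576/169 ≈ 1340.7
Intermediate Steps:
t(E) = 1/(2 + E)
N = 307/13 (N = 12/(1/(2 + 0)) - 10/26 = 12/(1/2) - 10*1/26 = 12/(1/2) - 5/13 = 12*2 - 5/13 = 24 - 5/13 = 307/13 ≈ 23.615)
(13 + N)**2 = (13 + 307/13)**2 = (476/13)**2 = 226576/169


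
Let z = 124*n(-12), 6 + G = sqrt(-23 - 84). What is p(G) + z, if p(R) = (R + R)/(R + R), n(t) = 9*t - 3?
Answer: -13763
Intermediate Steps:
n(t) = -3 + 9*t
G = -6 + I*sqrt(107) (G = -6 + sqrt(-23 - 84) = -6 + sqrt(-107) = -6 + I*sqrt(107) ≈ -6.0 + 10.344*I)
z = -13764 (z = 124*(-3 + 9*(-12)) = 124*(-3 - 108) = 124*(-111) = -13764)
p(R) = 1 (p(R) = (2*R)/((2*R)) = (2*R)*(1/(2*R)) = 1)
p(G) + z = 1 - 13764 = -13763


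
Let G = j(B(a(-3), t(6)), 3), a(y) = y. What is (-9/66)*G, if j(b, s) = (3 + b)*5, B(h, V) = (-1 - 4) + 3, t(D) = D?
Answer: -15/22 ≈ -0.68182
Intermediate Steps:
B(h, V) = -2 (B(h, V) = -5 + 3 = -2)
j(b, s) = 15 + 5*b
G = 5 (G = 15 + 5*(-2) = 15 - 10 = 5)
(-9/66)*G = -9/66*5 = -9*1/66*5 = -3/22*5 = -15/22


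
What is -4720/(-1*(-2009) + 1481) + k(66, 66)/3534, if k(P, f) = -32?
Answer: -839608/616683 ≈ -1.3615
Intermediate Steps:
-4720/(-1*(-2009) + 1481) + k(66, 66)/3534 = -4720/(-1*(-2009) + 1481) - 32/3534 = -4720/(2009 + 1481) - 32*1/3534 = -4720/3490 - 16/1767 = -4720*1/3490 - 16/1767 = -472/349 - 16/1767 = -839608/616683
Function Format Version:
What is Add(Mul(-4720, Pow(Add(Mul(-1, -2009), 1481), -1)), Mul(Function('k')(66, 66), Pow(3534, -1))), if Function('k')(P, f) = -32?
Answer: Rational(-839608, 616683) ≈ -1.3615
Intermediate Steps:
Add(Mul(-4720, Pow(Add(Mul(-1, -2009), 1481), -1)), Mul(Function('k')(66, 66), Pow(3534, -1))) = Add(Mul(-4720, Pow(Add(Mul(-1, -2009), 1481), -1)), Mul(-32, Pow(3534, -1))) = Add(Mul(-4720, Pow(Add(2009, 1481), -1)), Mul(-32, Rational(1, 3534))) = Add(Mul(-4720, Pow(3490, -1)), Rational(-16, 1767)) = Add(Mul(-4720, Rational(1, 3490)), Rational(-16, 1767)) = Add(Rational(-472, 349), Rational(-16, 1767)) = Rational(-839608, 616683)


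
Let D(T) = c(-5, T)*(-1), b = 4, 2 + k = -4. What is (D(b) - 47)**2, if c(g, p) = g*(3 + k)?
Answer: 3844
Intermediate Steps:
k = -6 (k = -2 - 4 = -6)
c(g, p) = -3*g (c(g, p) = g*(3 - 6) = g*(-3) = -3*g)
D(T) = -15 (D(T) = -3*(-5)*(-1) = 15*(-1) = -15)
(D(b) - 47)**2 = (-15 - 47)**2 = (-62)**2 = 3844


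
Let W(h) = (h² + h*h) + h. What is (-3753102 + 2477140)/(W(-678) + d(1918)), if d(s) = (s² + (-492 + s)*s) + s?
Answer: -637981/3667200 ≈ -0.17397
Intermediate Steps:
d(s) = s + s² + s*(-492 + s) (d(s) = (s² + s*(-492 + s)) + s = s + s² + s*(-492 + s))
W(h) = h + 2*h² (W(h) = (h² + h²) + h = 2*h² + h = h + 2*h²)
(-3753102 + 2477140)/(W(-678) + d(1918)) = (-3753102 + 2477140)/(-678*(1 + 2*(-678)) + 1918*(-491 + 2*1918)) = -1275962/(-678*(1 - 1356) + 1918*(-491 + 3836)) = -1275962/(-678*(-1355) + 1918*3345) = -1275962/(918690 + 6415710) = -1275962/7334400 = -1275962*1/7334400 = -637981/3667200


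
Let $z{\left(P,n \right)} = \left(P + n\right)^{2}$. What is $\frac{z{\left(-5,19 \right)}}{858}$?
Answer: $\frac{98}{429} \approx 0.22844$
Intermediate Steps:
$\frac{z{\left(-5,19 \right)}}{858} = \frac{\left(-5 + 19\right)^{2}}{858} = 14^{2} \cdot \frac{1}{858} = 196 \cdot \frac{1}{858} = \frac{98}{429}$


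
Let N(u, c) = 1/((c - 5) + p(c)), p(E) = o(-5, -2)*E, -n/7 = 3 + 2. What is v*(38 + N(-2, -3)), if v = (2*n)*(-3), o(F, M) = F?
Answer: 8010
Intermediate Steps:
n = -35 (n = -7*(3 + 2) = -7*5 = -35)
v = 210 (v = (2*(-35))*(-3) = -70*(-3) = 210)
p(E) = -5*E
N(u, c) = 1/(-5 - 4*c) (N(u, c) = 1/((c - 5) - 5*c) = 1/((-5 + c) - 5*c) = 1/(-5 - 4*c))
v*(38 + N(-2, -3)) = 210*(38 + 1/(-5 - 4*(-3))) = 210*(38 + 1/(-5 + 12)) = 210*(38 + 1/7) = 210*(38 + ⅐) = 210*(267/7) = 8010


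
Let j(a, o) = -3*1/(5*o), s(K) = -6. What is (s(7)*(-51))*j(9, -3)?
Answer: 306/5 ≈ 61.200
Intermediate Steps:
j(a, o) = -3/(5*o)
(s(7)*(-51))*j(9, -3) = (-6*(-51))*(-3/5/(-3)) = 306*(-3/5*(-1/3)) = 306*(1/5) = 306/5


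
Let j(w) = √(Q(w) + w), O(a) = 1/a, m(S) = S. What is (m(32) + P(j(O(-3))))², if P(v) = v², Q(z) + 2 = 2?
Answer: 9025/9 ≈ 1002.8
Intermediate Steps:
Q(z) = 0 (Q(z) = -2 + 2 = 0)
j(w) = √w (j(w) = √(0 + w) = √w)
(m(32) + P(j(O(-3))))² = (32 + (√(1/(-3)))²)² = (32 + (√(-⅓))²)² = (32 + (I*√3/3)²)² = (32 - ⅓)² = (95/3)² = 9025/9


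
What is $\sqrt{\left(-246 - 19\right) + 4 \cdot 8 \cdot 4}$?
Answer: $i \sqrt{137} \approx 11.705 i$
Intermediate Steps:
$\sqrt{\left(-246 - 19\right) + 4 \cdot 8 \cdot 4} = \sqrt{\left(-246 - 19\right) + 32 \cdot 4} = \sqrt{-265 + 128} = \sqrt{-137} = i \sqrt{137}$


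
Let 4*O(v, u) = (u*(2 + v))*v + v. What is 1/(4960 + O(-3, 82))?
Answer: 4/20083 ≈ 0.00019917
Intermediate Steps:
O(v, u) = v/4 + u*v*(2 + v)/4 (O(v, u) = ((u*(2 + v))*v + v)/4 = (u*v*(2 + v) + v)/4 = (v + u*v*(2 + v))/4 = v/4 + u*v*(2 + v)/4)
1/(4960 + O(-3, 82)) = 1/(4960 + (¼)*(-3)*(1 + 2*82 + 82*(-3))) = 1/(4960 + (¼)*(-3)*(1 + 164 - 246)) = 1/(4960 + (¼)*(-3)*(-81)) = 1/(4960 + 243/4) = 1/(20083/4) = 4/20083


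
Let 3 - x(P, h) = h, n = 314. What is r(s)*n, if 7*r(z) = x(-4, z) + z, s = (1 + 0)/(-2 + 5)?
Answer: 942/7 ≈ 134.57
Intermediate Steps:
x(P, h) = 3 - h
s = ⅓ (s = 1/3 = 1*(⅓) = ⅓ ≈ 0.33333)
r(z) = 3/7 (r(z) = ((3 - z) + z)/7 = (⅐)*3 = 3/7)
r(s)*n = (3/7)*314 = 942/7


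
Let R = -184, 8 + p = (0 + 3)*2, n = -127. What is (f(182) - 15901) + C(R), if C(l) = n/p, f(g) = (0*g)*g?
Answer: -31675/2 ≈ -15838.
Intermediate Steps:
p = -2 (p = -8 + (0 + 3)*2 = -8 + 3*2 = -8 + 6 = -2)
f(g) = 0 (f(g) = 0*g = 0)
C(l) = 127/2 (C(l) = -127/(-2) = -127*(-½) = 127/2)
(f(182) - 15901) + C(R) = (0 - 15901) + 127/2 = -15901 + 127/2 = -31675/2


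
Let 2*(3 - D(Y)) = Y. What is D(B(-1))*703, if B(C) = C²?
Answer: 3515/2 ≈ 1757.5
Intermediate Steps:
D(Y) = 3 - Y/2
D(B(-1))*703 = (3 - ½*(-1)²)*703 = (3 - ½*1)*703 = (3 - ½)*703 = (5/2)*703 = 3515/2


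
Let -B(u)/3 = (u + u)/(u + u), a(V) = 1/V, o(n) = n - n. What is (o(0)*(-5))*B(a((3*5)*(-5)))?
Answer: 0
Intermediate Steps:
o(n) = 0
a(V) = 1/V
B(u) = -3 (B(u) = -3*(u + u)/(u + u) = -3*2*u/(2*u) = -3*2*u*1/(2*u) = -3*1 = -3)
(o(0)*(-5))*B(a((3*5)*(-5))) = (0*(-5))*(-3) = 0*(-3) = 0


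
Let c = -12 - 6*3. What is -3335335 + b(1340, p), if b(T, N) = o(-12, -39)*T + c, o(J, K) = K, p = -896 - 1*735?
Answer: -3387625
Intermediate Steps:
p = -1631 (p = -896 - 735 = -1631)
c = -30 (c = -12 - 18 = -30)
b(T, N) = -30 - 39*T (b(T, N) = -39*T - 30 = -30 - 39*T)
-3335335 + b(1340, p) = -3335335 + (-30 - 39*1340) = -3335335 + (-30 - 52260) = -3335335 - 52290 = -3387625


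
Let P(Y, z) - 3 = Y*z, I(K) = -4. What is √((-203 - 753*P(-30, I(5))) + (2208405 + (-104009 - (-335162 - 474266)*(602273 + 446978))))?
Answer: 3*√94366127778 ≈ 9.2157e+5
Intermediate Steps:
P(Y, z) = 3 + Y*z
√((-203 - 753*P(-30, I(5))) + (2208405 + (-104009 - (-335162 - 474266)*(602273 + 446978)))) = √((-203 - 753*(3 - 30*(-4))) + (2208405 + (-104009 - (-335162 - 474266)*(602273 + 446978)))) = √((-203 - 753*(3 + 120)) + (2208405 + (-104009 - (-809428)*1049251))) = √((-203 - 753*123) + (2208405 + (-104009 - 1*(-849293138428)))) = √((-203 - 92619) + (2208405 + (-104009 + 849293138428))) = √(-92822 + (2208405 + 849293034419)) = √(-92822 + 849295242824) = √849295150002 = 3*√94366127778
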